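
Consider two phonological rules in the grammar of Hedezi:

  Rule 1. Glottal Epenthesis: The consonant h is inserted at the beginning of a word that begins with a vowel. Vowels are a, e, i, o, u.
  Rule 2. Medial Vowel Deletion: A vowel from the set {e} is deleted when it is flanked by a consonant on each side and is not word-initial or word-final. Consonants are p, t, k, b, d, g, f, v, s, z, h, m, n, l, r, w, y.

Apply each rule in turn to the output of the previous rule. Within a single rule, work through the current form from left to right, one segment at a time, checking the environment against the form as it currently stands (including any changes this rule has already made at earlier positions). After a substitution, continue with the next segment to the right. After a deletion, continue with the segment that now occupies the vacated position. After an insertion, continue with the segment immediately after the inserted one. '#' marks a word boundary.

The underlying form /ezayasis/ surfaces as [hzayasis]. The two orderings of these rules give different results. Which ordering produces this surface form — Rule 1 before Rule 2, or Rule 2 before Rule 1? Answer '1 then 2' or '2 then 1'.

Order 1 then 2:
  1 Glottal Epenthesis: [ezayasis] → [hezayasis]
  2 Medial Vowel Deletion: [hezayasis] → [hzayasis]
  result: [hzayasis]
Order 2 then 1:
  2 Medial Vowel Deletion: no change — [ezayasis]
  1 Glottal Epenthesis: [ezayasis] → [hezayasis]
  result: [hezayasis]

1 then 2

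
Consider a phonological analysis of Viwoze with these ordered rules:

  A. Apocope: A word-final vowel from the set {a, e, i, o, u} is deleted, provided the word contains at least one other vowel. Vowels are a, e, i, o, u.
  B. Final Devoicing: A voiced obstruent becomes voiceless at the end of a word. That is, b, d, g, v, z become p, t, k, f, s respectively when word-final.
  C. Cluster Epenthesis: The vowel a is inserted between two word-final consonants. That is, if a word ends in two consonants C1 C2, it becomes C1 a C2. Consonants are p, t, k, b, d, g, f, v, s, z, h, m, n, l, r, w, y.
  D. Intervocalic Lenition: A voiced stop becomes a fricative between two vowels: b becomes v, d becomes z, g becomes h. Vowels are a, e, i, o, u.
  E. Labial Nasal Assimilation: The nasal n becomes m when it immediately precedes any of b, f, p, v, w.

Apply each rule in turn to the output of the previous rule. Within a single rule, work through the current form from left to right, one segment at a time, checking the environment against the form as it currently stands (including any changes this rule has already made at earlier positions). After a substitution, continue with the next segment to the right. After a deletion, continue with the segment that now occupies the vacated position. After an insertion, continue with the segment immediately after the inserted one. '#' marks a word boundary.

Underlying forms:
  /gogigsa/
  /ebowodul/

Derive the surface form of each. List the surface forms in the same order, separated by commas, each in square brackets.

[gohihas], [evowozul]

/gogigsa/:
  A Apocope: [gogigsa] → [gogigs]
  B Final Devoicing: no change — [gogigs]
  C Cluster Epenthesis: [gogigs] → [gogigas]
  D Intervocalic Lenition: [gogigas] → [gohihas]
  E Labial Nasal Assimilation: no change — [gohihas]
/ebowodul/:
  A Apocope: no change — [ebowodul]
  B Final Devoicing: no change — [ebowodul]
  C Cluster Epenthesis: no change — [ebowodul]
  D Intervocalic Lenition: [ebowodul] → [evowozul]
  E Labial Nasal Assimilation: no change — [evowozul]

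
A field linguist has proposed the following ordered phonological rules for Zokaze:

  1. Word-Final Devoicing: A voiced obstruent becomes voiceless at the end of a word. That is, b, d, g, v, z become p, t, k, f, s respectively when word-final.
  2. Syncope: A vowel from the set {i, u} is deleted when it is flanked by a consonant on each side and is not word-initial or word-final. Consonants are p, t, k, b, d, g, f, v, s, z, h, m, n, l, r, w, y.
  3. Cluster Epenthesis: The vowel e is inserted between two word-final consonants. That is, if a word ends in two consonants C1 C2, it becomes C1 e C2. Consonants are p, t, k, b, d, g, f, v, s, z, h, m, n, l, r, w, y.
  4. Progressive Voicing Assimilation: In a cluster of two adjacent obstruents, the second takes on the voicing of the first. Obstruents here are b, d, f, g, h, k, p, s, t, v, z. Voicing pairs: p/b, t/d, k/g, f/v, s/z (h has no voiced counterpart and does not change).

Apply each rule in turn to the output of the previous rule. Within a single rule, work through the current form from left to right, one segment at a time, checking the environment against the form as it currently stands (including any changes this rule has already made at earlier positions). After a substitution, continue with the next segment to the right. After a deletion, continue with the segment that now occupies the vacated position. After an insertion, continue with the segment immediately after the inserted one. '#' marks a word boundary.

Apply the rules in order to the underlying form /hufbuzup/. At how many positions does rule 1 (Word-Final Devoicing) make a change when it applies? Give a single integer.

0

1 Word-Final Devoicing: no change — [hufbuzup]
2 Syncope: [hufbuzup] → [hfbzp]
3 Cluster Epenthesis: [hfbzp] → [hfbzep]
4 Progressive Voicing Assimilation: [hfbzep] → [hfpsep]
Rule 1 changed 0 position(s).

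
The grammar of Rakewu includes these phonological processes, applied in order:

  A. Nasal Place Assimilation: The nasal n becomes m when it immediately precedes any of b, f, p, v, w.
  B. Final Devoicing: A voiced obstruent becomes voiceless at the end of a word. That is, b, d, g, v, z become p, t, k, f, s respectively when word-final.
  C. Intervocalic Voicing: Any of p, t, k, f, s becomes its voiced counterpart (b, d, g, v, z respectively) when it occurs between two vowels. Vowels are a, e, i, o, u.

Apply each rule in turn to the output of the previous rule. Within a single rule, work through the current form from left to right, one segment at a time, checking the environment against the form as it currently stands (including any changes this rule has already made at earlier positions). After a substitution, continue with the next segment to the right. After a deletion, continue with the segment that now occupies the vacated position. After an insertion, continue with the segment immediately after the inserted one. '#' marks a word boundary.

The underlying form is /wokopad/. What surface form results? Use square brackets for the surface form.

A Nasal Place Assimilation: no change — [wokopad]
B Final Devoicing: [wokopad] → [wokopat]
C Intervocalic Voicing: [wokopat] → [wogobat]

[wogobat]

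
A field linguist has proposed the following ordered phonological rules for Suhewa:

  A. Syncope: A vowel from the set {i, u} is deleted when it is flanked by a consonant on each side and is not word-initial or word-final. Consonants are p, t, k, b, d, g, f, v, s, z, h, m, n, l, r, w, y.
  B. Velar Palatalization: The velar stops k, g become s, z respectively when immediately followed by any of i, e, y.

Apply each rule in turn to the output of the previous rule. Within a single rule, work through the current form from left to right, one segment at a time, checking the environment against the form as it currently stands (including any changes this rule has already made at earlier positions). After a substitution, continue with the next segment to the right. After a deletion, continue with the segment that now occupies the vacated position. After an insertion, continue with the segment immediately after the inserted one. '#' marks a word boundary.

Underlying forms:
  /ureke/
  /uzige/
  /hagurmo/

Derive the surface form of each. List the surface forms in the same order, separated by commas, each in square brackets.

/ureke/:
  A Syncope: no change — [ureke]
  B Velar Palatalization: [ureke] → [urese]
/uzige/:
  A Syncope: [uzige] → [uzge]
  B Velar Palatalization: [uzge] → [uzze]
/hagurmo/:
  A Syncope: [hagurmo] → [hagrmo]
  B Velar Palatalization: no change — [hagrmo]

[urese], [uzze], [hagrmo]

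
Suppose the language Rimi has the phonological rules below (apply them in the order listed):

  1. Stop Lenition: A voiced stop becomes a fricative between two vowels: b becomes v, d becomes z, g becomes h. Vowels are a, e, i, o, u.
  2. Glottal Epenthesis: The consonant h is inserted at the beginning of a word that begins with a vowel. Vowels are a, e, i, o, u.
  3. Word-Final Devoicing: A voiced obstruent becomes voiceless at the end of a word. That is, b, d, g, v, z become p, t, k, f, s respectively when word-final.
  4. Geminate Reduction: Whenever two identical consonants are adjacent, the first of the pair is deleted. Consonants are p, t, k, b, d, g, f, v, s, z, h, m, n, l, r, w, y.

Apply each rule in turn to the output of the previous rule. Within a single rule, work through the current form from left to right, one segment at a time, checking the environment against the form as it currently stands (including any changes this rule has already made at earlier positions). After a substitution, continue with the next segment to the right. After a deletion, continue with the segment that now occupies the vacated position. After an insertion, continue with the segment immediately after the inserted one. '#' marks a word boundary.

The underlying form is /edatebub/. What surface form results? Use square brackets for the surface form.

1 Stop Lenition: [edatebub] → [ezatevub]
2 Glottal Epenthesis: [ezatevub] → [hezatevub]
3 Word-Final Devoicing: [hezatevub] → [hezatevup]
4 Geminate Reduction: no change — [hezatevup]

[hezatevup]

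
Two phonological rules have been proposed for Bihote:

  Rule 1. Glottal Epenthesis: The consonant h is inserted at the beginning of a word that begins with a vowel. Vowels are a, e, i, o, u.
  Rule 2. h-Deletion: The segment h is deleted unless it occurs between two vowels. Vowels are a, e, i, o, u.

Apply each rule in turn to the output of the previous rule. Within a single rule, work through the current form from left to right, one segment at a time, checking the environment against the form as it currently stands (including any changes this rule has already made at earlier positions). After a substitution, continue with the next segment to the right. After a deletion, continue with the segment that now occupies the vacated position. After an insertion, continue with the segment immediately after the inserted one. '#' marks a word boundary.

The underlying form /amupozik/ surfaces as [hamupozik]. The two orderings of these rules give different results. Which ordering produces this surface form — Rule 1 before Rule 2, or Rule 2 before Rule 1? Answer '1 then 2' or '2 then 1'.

2 then 1

Order 1 then 2:
  1 Glottal Epenthesis: [amupozik] → [hamupozik]
  2 h-Deletion: [hamupozik] → [amupozik]
  result: [amupozik]
Order 2 then 1:
  2 h-Deletion: no change — [amupozik]
  1 Glottal Epenthesis: [amupozik] → [hamupozik]
  result: [hamupozik]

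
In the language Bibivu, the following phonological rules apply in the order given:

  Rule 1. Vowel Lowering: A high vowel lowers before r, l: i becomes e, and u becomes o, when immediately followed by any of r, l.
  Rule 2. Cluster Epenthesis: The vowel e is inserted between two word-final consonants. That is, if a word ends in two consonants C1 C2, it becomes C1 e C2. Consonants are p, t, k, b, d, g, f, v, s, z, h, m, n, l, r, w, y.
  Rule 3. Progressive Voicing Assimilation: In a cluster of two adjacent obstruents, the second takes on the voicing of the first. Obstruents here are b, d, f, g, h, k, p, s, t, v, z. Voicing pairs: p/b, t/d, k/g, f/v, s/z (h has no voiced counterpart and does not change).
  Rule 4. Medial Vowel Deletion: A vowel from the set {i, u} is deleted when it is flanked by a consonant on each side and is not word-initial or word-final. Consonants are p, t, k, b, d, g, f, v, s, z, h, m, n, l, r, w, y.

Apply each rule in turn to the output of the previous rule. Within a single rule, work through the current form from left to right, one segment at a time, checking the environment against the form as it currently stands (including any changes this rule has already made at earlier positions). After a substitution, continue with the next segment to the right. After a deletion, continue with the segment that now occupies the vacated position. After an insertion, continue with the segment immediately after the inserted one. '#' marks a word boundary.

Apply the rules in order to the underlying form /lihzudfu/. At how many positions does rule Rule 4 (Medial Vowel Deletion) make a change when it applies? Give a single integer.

2

Rule 1 Vowel Lowering: no change — [lihzudfu]
Rule 2 Cluster Epenthesis: no change — [lihzudfu]
Rule 3 Progressive Voicing Assimilation: [lihzudfu] → [lihsudvu]
Rule 4 Medial Vowel Deletion: [lihsudvu] → [lhsdvu]
Rule Rule 4 changed 2 position(s).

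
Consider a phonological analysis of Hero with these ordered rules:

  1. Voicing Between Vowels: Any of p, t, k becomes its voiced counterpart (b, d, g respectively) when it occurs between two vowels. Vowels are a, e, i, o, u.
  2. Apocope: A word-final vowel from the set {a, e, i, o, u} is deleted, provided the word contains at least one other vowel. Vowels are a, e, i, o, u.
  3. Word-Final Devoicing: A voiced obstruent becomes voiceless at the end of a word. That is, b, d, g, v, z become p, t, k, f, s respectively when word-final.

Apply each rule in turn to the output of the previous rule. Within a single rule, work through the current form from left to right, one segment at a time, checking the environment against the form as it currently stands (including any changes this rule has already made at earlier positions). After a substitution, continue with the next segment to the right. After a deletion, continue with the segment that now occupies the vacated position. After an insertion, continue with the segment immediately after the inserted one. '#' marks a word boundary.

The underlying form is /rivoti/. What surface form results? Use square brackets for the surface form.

1 Voicing Between Vowels: [rivoti] → [rivodi]
2 Apocope: [rivodi] → [rivod]
3 Word-Final Devoicing: [rivod] → [rivot]

[rivot]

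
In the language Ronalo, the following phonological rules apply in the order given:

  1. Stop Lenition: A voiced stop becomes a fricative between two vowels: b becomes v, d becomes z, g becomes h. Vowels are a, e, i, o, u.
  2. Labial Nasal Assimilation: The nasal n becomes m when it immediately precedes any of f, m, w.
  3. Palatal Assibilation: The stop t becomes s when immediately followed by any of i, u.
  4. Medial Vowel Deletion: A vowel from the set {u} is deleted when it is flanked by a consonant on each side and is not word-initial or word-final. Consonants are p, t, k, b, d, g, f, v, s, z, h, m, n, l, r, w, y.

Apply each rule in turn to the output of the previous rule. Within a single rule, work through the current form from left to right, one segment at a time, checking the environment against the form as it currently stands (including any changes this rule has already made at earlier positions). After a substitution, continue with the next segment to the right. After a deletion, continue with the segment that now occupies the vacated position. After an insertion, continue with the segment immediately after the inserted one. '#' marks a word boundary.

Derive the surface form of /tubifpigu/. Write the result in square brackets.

1 Stop Lenition: [tubifpigu] → [tuvifpihu]
2 Labial Nasal Assimilation: no change — [tuvifpihu]
3 Palatal Assibilation: [tuvifpihu] → [suvifpihu]
4 Medial Vowel Deletion: [suvifpihu] → [svifpihu]

[svifpihu]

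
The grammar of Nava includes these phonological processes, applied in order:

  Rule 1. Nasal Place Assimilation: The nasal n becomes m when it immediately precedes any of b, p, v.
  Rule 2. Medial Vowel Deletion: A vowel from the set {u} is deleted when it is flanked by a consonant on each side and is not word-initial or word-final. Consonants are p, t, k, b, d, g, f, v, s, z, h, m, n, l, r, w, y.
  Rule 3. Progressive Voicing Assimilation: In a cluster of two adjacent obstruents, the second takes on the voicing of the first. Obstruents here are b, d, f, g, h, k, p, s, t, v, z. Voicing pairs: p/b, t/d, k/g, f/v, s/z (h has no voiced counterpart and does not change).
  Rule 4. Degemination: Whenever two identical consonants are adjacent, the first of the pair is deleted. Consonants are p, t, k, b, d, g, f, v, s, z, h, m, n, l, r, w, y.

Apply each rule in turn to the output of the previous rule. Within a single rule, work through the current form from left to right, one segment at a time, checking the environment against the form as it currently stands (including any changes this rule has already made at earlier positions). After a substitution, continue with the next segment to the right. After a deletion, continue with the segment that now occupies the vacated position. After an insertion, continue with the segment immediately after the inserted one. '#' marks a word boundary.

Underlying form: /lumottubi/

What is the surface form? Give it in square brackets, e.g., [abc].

[lmotpi]

Rule 1 Nasal Place Assimilation: no change — [lumottubi]
Rule 2 Medial Vowel Deletion: [lumottubi] → [lmottbi]
Rule 3 Progressive Voicing Assimilation: [lmottbi] → [lmottpi]
Rule 4 Degemination: [lmottpi] → [lmotpi]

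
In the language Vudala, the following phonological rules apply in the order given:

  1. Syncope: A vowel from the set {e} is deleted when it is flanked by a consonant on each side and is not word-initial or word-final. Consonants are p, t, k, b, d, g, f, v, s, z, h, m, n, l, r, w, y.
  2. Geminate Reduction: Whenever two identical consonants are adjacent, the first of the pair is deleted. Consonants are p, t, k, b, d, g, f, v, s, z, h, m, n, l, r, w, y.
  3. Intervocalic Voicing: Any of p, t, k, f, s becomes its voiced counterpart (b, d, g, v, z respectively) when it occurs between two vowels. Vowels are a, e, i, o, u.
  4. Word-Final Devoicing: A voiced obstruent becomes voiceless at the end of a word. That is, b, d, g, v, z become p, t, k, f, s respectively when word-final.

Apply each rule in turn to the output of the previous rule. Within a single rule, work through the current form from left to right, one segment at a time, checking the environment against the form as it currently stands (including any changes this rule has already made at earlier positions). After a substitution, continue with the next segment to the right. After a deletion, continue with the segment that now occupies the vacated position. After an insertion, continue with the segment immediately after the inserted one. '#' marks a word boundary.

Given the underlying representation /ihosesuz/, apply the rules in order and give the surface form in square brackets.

[ihozus]

1 Syncope: [ihosesuz] → [ihossuz]
2 Geminate Reduction: [ihossuz] → [ihosuz]
3 Intervocalic Voicing: [ihosuz] → [ihozuz]
4 Word-Final Devoicing: [ihozuz] → [ihozus]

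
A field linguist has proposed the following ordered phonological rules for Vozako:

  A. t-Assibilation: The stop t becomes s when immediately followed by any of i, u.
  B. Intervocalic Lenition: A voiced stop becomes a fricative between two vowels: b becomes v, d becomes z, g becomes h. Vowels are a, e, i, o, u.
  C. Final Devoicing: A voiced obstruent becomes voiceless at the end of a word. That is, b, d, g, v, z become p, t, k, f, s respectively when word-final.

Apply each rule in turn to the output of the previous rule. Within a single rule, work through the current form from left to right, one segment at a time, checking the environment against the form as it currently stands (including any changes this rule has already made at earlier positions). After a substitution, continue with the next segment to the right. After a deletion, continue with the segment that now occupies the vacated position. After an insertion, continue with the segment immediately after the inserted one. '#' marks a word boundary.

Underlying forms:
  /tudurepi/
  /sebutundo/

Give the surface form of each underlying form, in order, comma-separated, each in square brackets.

[suzurepi], [sevusundo]

/tudurepi/:
  A t-Assibilation: [tudurepi] → [sudurepi]
  B Intervocalic Lenition: [sudurepi] → [suzurepi]
  C Final Devoicing: no change — [suzurepi]
/sebutundo/:
  A t-Assibilation: [sebutundo] → [sebusundo]
  B Intervocalic Lenition: [sebusundo] → [sevusundo]
  C Final Devoicing: no change — [sevusundo]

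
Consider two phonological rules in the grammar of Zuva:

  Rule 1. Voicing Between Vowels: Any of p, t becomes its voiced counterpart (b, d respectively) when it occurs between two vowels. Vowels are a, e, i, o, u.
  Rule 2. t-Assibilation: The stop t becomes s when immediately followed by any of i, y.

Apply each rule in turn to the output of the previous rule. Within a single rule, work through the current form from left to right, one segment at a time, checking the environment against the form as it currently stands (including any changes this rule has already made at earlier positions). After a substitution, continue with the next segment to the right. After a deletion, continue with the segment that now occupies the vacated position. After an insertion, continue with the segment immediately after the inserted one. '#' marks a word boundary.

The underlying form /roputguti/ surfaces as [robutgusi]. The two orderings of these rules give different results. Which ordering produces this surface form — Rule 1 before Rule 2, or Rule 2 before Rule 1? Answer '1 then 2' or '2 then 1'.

Order 1 then 2:
  1 Voicing Between Vowels: [roputguti] → [robutgudi]
  2 t-Assibilation: no change — [robutgudi]
  result: [robutgudi]
Order 2 then 1:
  2 t-Assibilation: [roputguti] → [roputgusi]
  1 Voicing Between Vowels: [roputgusi] → [robutgusi]
  result: [robutgusi]

2 then 1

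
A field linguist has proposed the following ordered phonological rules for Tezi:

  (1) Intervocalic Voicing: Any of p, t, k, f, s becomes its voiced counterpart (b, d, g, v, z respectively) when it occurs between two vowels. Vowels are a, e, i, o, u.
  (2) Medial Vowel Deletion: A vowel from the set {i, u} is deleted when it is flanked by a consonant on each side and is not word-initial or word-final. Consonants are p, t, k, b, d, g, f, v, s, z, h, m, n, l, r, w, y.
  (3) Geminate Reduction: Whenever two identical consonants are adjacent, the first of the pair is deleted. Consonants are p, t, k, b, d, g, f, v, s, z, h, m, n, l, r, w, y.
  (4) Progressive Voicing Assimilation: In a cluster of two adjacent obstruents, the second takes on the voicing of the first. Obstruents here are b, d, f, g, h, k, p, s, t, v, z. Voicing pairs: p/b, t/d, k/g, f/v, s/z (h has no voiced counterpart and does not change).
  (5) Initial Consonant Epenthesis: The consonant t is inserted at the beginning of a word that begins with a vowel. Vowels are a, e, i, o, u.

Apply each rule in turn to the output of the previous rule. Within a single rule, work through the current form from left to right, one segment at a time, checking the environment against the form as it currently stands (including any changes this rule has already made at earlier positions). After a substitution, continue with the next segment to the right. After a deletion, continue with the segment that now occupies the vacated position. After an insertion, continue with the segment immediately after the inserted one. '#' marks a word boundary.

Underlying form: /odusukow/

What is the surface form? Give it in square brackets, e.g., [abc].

(1) Intervocalic Voicing: [odusukow] → [oduzugow]
(2) Medial Vowel Deletion: [oduzugow] → [odzgow]
(3) Geminate Reduction: no change — [odzgow]
(4) Progressive Voicing Assimilation: no change — [odzgow]
(5) Initial Consonant Epenthesis: [odzgow] → [todzgow]

[todzgow]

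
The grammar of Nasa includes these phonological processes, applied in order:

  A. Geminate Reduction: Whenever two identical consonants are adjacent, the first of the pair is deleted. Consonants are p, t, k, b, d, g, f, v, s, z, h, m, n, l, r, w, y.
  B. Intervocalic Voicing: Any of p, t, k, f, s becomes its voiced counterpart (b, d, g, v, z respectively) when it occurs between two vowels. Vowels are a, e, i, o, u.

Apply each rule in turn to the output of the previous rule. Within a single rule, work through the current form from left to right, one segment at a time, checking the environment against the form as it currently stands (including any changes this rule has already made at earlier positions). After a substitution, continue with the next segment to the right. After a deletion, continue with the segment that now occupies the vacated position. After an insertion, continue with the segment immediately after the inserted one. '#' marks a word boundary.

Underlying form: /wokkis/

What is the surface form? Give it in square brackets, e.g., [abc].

[wogis]

A Geminate Reduction: [wokkis] → [wokis]
B Intervocalic Voicing: [wokis] → [wogis]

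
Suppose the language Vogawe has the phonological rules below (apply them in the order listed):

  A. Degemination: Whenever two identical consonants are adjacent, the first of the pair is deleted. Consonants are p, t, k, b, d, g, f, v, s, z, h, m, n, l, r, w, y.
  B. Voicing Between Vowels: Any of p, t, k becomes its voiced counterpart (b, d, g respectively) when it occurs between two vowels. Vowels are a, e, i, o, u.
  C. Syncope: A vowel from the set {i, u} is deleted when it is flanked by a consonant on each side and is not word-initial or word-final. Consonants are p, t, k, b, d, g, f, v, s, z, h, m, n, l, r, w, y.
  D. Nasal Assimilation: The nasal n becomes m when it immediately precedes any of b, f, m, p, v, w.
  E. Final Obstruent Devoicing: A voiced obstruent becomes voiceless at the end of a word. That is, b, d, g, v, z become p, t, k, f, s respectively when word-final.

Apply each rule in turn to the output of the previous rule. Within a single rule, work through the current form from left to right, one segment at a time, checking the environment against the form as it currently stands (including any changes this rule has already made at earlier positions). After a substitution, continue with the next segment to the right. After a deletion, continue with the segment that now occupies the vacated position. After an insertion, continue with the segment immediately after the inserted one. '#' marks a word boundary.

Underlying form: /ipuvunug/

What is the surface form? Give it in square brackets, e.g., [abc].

[ibvnk]

A Degemination: no change — [ipuvunug]
B Voicing Between Vowels: [ipuvunug] → [ibuvunug]
C Syncope: [ibuvunug] → [ibvng]
D Nasal Assimilation: no change — [ibvng]
E Final Obstruent Devoicing: [ibvng] → [ibvnk]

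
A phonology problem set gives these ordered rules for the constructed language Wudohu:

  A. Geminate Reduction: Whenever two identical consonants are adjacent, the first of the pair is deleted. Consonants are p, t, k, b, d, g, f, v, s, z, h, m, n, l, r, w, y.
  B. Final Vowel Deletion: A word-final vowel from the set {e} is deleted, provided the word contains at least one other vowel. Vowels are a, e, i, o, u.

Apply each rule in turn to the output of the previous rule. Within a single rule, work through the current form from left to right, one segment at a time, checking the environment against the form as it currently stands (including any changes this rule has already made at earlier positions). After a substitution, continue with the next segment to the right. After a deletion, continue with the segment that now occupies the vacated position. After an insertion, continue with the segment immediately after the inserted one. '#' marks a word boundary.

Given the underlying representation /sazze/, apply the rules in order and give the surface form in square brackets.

[saz]

A Geminate Reduction: [sazze] → [saze]
B Final Vowel Deletion: [saze] → [saz]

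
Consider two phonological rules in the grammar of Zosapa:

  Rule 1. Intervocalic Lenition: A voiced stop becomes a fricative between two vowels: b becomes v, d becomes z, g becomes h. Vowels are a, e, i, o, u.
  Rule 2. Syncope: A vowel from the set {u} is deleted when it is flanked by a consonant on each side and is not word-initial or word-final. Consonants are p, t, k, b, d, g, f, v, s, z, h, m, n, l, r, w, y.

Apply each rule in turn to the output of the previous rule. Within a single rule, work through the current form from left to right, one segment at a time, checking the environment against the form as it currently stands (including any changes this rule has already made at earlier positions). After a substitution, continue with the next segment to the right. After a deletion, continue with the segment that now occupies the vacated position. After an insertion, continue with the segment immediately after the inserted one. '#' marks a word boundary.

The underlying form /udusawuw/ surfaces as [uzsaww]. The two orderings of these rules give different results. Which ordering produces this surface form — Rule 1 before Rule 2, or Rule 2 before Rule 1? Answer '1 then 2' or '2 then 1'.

1 then 2

Order 1 then 2:
  1 Intervocalic Lenition: [udusawuw] → [uzusawuw]
  2 Syncope: [uzusawuw] → [uzsaww]
  result: [uzsaww]
Order 2 then 1:
  2 Syncope: [udusawuw] → [udsaww]
  1 Intervocalic Lenition: no change — [udsaww]
  result: [udsaww]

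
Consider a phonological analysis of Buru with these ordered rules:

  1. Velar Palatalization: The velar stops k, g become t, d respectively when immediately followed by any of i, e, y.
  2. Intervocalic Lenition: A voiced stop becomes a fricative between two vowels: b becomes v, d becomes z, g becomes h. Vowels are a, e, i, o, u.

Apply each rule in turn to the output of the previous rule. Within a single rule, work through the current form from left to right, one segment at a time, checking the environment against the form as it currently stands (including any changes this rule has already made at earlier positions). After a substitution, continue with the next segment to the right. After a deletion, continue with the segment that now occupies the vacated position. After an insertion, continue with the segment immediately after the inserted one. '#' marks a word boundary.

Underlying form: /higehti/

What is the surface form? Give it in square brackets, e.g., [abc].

1 Velar Palatalization: [higehti] → [hidehti]
2 Intervocalic Lenition: [hidehti] → [hizehti]

[hizehti]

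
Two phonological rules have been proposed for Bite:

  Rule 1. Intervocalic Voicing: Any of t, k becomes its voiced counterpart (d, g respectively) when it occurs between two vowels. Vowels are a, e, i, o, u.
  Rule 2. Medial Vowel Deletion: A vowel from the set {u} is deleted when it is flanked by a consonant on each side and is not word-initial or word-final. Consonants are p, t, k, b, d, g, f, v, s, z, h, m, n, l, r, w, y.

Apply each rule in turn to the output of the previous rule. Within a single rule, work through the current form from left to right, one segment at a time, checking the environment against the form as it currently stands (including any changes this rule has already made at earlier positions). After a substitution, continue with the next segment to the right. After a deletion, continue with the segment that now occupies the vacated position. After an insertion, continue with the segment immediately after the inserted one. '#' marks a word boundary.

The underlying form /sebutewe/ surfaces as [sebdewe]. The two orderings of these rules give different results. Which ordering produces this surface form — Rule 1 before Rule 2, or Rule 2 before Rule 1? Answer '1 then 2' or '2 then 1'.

1 then 2

Order 1 then 2:
  1 Intervocalic Voicing: [sebutewe] → [sebudewe]
  2 Medial Vowel Deletion: [sebudewe] → [sebdewe]
  result: [sebdewe]
Order 2 then 1:
  2 Medial Vowel Deletion: [sebutewe] → [sebtewe]
  1 Intervocalic Voicing: no change — [sebtewe]
  result: [sebtewe]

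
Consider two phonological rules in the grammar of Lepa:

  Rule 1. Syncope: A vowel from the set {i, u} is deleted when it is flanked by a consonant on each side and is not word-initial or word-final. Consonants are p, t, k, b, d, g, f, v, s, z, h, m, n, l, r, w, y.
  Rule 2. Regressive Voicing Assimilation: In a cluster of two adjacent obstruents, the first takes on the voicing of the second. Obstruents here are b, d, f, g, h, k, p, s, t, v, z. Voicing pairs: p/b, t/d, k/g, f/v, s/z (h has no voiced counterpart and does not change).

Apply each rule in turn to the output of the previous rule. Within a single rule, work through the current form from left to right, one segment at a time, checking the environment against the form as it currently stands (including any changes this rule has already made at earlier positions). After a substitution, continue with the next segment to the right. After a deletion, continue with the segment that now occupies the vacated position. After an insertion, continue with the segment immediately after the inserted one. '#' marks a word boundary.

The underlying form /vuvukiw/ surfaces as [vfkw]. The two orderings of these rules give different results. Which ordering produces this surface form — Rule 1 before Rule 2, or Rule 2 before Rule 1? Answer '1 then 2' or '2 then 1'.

Order 1 then 2:
  1 Syncope: [vuvukiw] → [vvkw]
  2 Regressive Voicing Assimilation: [vvkw] → [vfkw]
  result: [vfkw]
Order 2 then 1:
  2 Regressive Voicing Assimilation: no change — [vuvukiw]
  1 Syncope: [vuvukiw] → [vvkw]
  result: [vvkw]

1 then 2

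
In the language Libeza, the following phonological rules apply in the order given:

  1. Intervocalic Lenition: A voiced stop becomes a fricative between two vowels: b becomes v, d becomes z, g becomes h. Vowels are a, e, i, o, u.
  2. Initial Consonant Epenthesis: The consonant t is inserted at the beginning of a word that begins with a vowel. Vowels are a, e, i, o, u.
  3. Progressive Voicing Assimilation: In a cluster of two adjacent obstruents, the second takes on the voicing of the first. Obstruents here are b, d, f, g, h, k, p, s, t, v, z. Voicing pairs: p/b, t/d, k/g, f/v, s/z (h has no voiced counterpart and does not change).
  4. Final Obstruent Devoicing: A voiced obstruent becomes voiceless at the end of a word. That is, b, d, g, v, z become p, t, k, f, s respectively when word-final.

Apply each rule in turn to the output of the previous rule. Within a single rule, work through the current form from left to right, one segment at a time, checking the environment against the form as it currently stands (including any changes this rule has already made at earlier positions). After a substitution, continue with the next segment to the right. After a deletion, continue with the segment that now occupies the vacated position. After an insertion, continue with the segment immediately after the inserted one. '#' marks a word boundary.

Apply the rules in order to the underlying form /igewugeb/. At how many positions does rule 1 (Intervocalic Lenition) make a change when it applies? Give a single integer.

1 Intervocalic Lenition: [igewugeb] → [ihewuheb]
2 Initial Consonant Epenthesis: [ihewuheb] → [tihewuheb]
3 Progressive Voicing Assimilation: no change — [tihewuheb]
4 Final Obstruent Devoicing: [tihewuheb] → [tihewuhep]
Rule 1 changed 2 position(s).

2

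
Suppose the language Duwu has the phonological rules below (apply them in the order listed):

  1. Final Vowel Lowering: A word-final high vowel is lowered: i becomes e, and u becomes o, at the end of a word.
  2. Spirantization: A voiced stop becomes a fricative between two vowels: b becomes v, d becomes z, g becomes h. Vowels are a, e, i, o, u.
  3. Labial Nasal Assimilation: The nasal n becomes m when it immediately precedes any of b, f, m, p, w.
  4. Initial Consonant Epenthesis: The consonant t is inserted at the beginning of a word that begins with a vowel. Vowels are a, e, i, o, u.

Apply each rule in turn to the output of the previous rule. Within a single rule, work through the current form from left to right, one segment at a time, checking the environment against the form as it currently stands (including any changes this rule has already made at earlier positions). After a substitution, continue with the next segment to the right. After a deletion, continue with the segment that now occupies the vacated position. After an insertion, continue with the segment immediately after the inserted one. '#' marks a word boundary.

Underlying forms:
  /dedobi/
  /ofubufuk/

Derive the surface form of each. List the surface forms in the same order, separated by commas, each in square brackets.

/dedobi/:
  1 Final Vowel Lowering: [dedobi] → [dedobe]
  2 Spirantization: [dedobe] → [dezove]
  3 Labial Nasal Assimilation: no change — [dezove]
  4 Initial Consonant Epenthesis: no change — [dezove]
/ofubufuk/:
  1 Final Vowel Lowering: no change — [ofubufuk]
  2 Spirantization: [ofubufuk] → [ofuvufuk]
  3 Labial Nasal Assimilation: no change — [ofuvufuk]
  4 Initial Consonant Epenthesis: [ofuvufuk] → [tofuvufuk]

[dezove], [tofuvufuk]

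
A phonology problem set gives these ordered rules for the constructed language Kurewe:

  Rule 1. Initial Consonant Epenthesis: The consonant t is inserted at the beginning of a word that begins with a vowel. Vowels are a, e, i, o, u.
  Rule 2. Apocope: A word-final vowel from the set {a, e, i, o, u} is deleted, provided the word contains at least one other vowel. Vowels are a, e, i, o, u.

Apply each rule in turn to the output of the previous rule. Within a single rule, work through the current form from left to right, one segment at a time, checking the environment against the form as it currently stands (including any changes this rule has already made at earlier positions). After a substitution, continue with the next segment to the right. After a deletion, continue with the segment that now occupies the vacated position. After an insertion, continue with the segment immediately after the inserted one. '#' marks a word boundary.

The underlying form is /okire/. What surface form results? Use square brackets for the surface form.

Rule 1 Initial Consonant Epenthesis: [okire] → [tokire]
Rule 2 Apocope: [tokire] → [tokir]

[tokir]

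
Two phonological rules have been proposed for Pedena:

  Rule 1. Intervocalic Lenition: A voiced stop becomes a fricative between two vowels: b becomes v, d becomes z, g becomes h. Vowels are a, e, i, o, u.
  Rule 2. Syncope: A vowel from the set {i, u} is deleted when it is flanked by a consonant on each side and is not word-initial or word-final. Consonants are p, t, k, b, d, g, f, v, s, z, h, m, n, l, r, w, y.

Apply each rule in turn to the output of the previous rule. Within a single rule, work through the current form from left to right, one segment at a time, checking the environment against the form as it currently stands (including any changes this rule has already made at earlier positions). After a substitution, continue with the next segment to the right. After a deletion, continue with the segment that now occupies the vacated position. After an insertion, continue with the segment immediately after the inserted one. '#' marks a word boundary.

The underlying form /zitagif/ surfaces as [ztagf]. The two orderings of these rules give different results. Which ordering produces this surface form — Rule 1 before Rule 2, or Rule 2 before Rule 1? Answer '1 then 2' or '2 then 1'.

2 then 1

Order 1 then 2:
  1 Intervocalic Lenition: [zitagif] → [zitahif]
  2 Syncope: [zitahif] → [ztahf]
  result: [ztahf]
Order 2 then 1:
  2 Syncope: [zitagif] → [ztagf]
  1 Intervocalic Lenition: no change — [ztagf]
  result: [ztagf]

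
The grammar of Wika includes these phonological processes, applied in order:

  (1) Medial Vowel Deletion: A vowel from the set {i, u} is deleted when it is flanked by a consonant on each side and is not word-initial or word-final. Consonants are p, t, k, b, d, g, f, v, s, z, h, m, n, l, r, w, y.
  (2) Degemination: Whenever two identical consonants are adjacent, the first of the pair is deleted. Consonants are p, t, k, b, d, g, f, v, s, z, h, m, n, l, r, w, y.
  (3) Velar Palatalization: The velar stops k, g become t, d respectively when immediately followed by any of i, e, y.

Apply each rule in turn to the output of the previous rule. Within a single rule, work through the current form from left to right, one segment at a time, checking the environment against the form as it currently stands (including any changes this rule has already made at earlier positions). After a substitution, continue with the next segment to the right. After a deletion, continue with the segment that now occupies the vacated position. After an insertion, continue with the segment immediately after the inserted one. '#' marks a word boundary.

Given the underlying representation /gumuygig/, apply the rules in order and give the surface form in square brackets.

(1) Medial Vowel Deletion: [gumuygig] → [gmygg]
(2) Degemination: [gmygg] → [gmyg]
(3) Velar Palatalization: no change — [gmyg]

[gmyg]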